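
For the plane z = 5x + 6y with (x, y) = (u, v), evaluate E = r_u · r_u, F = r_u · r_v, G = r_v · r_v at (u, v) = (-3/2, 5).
E = 26;  F = 30;  G = 37

Partials: r_u = (1, 0, 5), r_v = (0, 1, 6). As functions of (u, v):
  E = r_u · r_u = 26,
  F = r_u · r_v = 30,
  G = r_v · r_v = 37.
Evaluating at (u, v) = (-3/2, 5): E = 26, F = 30, G = 37.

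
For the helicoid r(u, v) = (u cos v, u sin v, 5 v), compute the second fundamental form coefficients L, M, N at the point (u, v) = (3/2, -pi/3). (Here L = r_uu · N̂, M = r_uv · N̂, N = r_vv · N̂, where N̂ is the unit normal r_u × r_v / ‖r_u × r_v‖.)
L = 0;  M = -10*sqrt(109)/109;  N = 0

Compute the unit normal N̂(u, v) = (5*sin(v)/sqrt(u^2 + 25), -5*cos(v)/sqrt(u^2 + 25), u/sqrt(u^2 + 25)), and the second partials r_uu, r_uv, r_vv. Take dot products:
  L(u, v) = r_uu · N̂ = 0,
  M(u, v) = r_uv · N̂ = -5/sqrt(u^2 + 25),
  N(u, v) = r_vv · N̂ = 0.
Evaluating at (u, v) = (3/2, -pi/3):
  L = 0, M = -10*sqrt(109)/109, N = 0.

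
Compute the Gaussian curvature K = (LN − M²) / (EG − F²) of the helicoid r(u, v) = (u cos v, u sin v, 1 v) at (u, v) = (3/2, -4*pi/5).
K = -16/169

Coefficients of the first fundamental form: E = 1, F = 0, G = u^2 + 1.
Coefficients of the second fundamental form: L = 0, M = -1/sqrt(u^2 + 1), N = 0.
Assemble K = (LN − M²)/(EG − F²) = -1/(u^2 + 1)^2. At (u, v) = (3/2, -4*pi/5): K = -16/169.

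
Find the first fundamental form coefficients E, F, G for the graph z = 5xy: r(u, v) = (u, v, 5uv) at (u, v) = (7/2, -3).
E = 226;  F = -525/2;  G = 1229/4

Partials: r_u = (1, 0, 5*v), r_v = (0, 1, 5*u). As functions of (u, v):
  E = r_u · r_u = 25*v^2 + 1,
  F = r_u · r_v = 25*u*v,
  G = r_v · r_v = 25*u^2 + 1.
Evaluating at (u, v) = (7/2, -3): E = 226, F = -525/2, G = 1229/4.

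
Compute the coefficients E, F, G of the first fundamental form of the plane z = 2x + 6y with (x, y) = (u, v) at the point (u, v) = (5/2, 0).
E = 5;  F = 12;  G = 37

Partials: r_u = (1, 0, 2), r_v = (0, 1, 6). As functions of (u, v):
  E = r_u · r_u = 5,
  F = r_u · r_v = 12,
  G = r_v · r_v = 37.
Evaluating at (u, v) = (5/2, 0): E = 5, F = 12, G = 37.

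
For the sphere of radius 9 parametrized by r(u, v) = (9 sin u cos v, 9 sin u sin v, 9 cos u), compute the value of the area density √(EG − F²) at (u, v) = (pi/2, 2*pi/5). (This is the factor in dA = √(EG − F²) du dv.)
√(EG − F²)|_{(pi/2, 2*pi/5)} = 81

E = 81, F = 0, G = 81*sin(u)^2, so EG − F² = 6561*sin(u)^2. Taking the positive square root: √(EG − F²) = 81*Abs(sin(u)). At (u, v) = (pi/2, 2*pi/5): 81.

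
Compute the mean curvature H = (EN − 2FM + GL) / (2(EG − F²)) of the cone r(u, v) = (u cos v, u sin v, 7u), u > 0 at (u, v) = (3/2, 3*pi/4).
H = 7*sqrt(2)/30

With E = 50, F = 0, G = u^2, L = 0, M = 0, N = 7*sqrt(2)*u^2/(10*Abs(u)), assemble
  H = (EN − 2FM + GL) / (2(EG − F²)) = 7*sqrt(2)/(20*Abs(u)).
At (u, v) = (3/2, 3*pi/4): H = 7*sqrt(2)/30.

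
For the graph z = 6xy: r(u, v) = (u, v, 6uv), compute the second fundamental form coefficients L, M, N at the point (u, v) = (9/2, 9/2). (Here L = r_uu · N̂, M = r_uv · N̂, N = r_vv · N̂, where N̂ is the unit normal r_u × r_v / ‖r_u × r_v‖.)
L = 0;  M = 6*sqrt(1459)/1459;  N = 0

Compute the unit normal N̂(u, v) = (-6*v/sqrt(36*u^2 + 36*v^2 + 1), -6*u/sqrt(36*u^2 + 36*v^2 + 1), 1/sqrt(36*u^2 + 36*v^2 + 1)), and the second partials r_uu, r_uv, r_vv. Take dot products:
  L(u, v) = r_uu · N̂ = 0,
  M(u, v) = r_uv · N̂ = 6/sqrt(36*u^2 + 36*v^2 + 1),
  N(u, v) = r_vv · N̂ = 0.
Evaluating at (u, v) = (9/2, 9/2):
  L = 0, M = 6*sqrt(1459)/1459, N = 0.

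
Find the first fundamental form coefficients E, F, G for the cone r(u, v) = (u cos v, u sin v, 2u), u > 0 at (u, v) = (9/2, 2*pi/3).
E = 5;  F = 0;  G = 81/4

Partials: r_u = (cos(v), sin(v), 2), r_v = (-u*sin(v), u*cos(v), 0). As functions of (u, v):
  E = r_u · r_u = 5,
  F = r_u · r_v = 0,
  G = r_v · r_v = u^2.
Evaluating at (u, v) = (9/2, 2*pi/3): E = 5, F = 0, G = 81/4.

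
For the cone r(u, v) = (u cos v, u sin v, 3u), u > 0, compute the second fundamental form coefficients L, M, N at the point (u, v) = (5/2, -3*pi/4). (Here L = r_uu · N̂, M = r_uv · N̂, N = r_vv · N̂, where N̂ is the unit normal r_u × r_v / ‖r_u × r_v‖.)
L = 0;  M = 0;  N = 3*sqrt(10)/4

Compute the unit normal N̂(u, v) = (-3*sqrt(10)*u*cos(v)/(10*Abs(u)), -3*sqrt(10)*u*sin(v)/(10*Abs(u)), sqrt(10)*u/(10*Abs(u))), and the second partials r_uu, r_uv, r_vv. Take dot products:
  L(u, v) = r_uu · N̂ = 0,
  M(u, v) = r_uv · N̂ = 0,
  N(u, v) = r_vv · N̂ = 3*sqrt(10)*u^2/(10*Abs(u)).
Evaluating at (u, v) = (5/2, -3*pi/4):
  L = 0, M = 0, N = 3*sqrt(10)/4.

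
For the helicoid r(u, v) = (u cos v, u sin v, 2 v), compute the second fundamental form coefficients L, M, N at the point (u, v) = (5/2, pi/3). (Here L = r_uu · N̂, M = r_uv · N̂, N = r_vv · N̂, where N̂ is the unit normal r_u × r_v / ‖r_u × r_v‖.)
L = 0;  M = -4*sqrt(41)/41;  N = 0

Compute the unit normal N̂(u, v) = (2*sin(v)/sqrt(u^2 + 4), -2*cos(v)/sqrt(u^2 + 4), u/sqrt(u^2 + 4)), and the second partials r_uu, r_uv, r_vv. Take dot products:
  L(u, v) = r_uu · N̂ = 0,
  M(u, v) = r_uv · N̂ = -2/sqrt(u^2 + 4),
  N(u, v) = r_vv · N̂ = 0.
Evaluating at (u, v) = (5/2, pi/3):
  L = 0, M = -4*sqrt(41)/41, N = 0.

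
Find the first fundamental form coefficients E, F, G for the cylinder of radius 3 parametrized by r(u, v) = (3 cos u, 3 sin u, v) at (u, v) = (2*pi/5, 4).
E = 9;  F = 0;  G = 1

Partials: r_u = (-3*sin(u), 3*cos(u), 0), r_v = (0, 0, 1). As functions of (u, v):
  E = r_u · r_u = 9,
  F = r_u · r_v = 0,
  G = r_v · r_v = 1.
Evaluating at (u, v) = (2*pi/5, 4): E = 9, F = 0, G = 1.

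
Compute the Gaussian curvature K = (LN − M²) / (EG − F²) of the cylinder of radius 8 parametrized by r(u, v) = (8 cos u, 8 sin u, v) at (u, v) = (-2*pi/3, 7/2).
K = 0

Coefficients of the first fundamental form: E = 64, F = 0, G = 1.
Coefficients of the second fundamental form: L = -8, M = 0, N = 0.
Assemble K = (LN − M²)/(EG − F²) = 0. At (u, v) = (-2*pi/3, 7/2): K = 0.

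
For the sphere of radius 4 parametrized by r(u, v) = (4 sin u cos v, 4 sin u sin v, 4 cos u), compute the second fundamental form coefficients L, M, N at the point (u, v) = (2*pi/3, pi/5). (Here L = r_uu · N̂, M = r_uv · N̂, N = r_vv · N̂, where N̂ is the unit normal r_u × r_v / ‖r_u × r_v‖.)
L = -4;  M = 0;  N = -3

Compute the unit normal N̂(u, v) = (sin(u)^2*cos(v)/Abs(sin(u)), sin(u)^2*sin(v)/Abs(sin(u)), sin(2*u)/(2*Abs(sin(u)))), and the second partials r_uu, r_uv, r_vv. Take dot products:
  L(u, v) = r_uu · N̂ = -4*sin(u)/Abs(sin(u)),
  M(u, v) = r_uv · N̂ = 0,
  N(u, v) = r_vv · N̂ = -4*sin(u)^3/Abs(sin(u)).
Evaluating at (u, v) = (2*pi/3, pi/5):
  L = -4, M = 0, N = -3.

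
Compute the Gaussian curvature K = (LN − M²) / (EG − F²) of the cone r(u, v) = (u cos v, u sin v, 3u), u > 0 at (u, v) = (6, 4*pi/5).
K = 0

Coefficients of the first fundamental form: E = 10, F = 0, G = u^2.
Coefficients of the second fundamental form: L = 0, M = 0, N = 3*sqrt(10)*u^2/(10*Abs(u)).
Assemble K = (LN − M²)/(EG − F²) = 0. At (u, v) = (6, 4*pi/5): K = 0.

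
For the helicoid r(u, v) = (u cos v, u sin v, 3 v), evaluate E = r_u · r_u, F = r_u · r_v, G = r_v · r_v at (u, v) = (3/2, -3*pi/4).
E = 1;  F = 0;  G = 45/4

Partials: r_u = (cos(v), sin(v), 0), r_v = (-u*sin(v), u*cos(v), 3). As functions of (u, v):
  E = r_u · r_u = 1,
  F = r_u · r_v = 0,
  G = r_v · r_v = u^2 + 9.
Evaluating at (u, v) = (3/2, -3*pi/4): E = 1, F = 0, G = 45/4.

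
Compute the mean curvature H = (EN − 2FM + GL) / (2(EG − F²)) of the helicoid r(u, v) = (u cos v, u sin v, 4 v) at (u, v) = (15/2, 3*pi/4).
H = 0

With E = 1, F = 0, G = u^2 + 16, L = 0, M = -4/sqrt(u^2 + 16), N = 0, assemble
  H = (EN − 2FM + GL) / (2(EG − F²)) = 0.
At (u, v) = (15/2, 3*pi/4): H = 0.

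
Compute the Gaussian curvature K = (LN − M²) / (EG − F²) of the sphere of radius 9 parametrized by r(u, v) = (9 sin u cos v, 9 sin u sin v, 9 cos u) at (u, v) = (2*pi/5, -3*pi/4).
K = 1/81

Coefficients of the first fundamental form: E = 81, F = 0, G = 81*sin(u)^2.
Coefficients of the second fundamental form: L = -9*sin(u)/Abs(sin(u)), M = 0, N = -9*sin(u)^3/Abs(sin(u)).
Assemble K = (LN − M²)/(EG − F²) = 1/81. At (u, v) = (2*pi/5, -3*pi/4): K = 1/81.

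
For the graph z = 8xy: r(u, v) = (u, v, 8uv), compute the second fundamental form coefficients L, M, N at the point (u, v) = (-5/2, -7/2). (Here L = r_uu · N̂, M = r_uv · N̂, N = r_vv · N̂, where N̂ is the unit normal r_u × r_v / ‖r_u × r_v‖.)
L = 0;  M = 8*sqrt(1185)/1185;  N = 0

Compute the unit normal N̂(u, v) = (-8*v/sqrt(64*u^2 + 64*v^2 + 1), -8*u/sqrt(64*u^2 + 64*v^2 + 1), 1/sqrt(64*u^2 + 64*v^2 + 1)), and the second partials r_uu, r_uv, r_vv. Take dot products:
  L(u, v) = r_uu · N̂ = 0,
  M(u, v) = r_uv · N̂ = 8/sqrt(64*u^2 + 64*v^2 + 1),
  N(u, v) = r_vv · N̂ = 0.
Evaluating at (u, v) = (-5/2, -7/2):
  L = 0, M = 8*sqrt(1185)/1185, N = 0.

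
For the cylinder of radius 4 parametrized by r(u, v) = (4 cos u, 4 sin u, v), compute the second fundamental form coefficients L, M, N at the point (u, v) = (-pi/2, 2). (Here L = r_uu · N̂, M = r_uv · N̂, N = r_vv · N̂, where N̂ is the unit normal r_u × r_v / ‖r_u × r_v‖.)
L = -4;  M = 0;  N = 0

Compute the unit normal N̂(u, v) = (cos(u), sin(u), 0), and the second partials r_uu, r_uv, r_vv. Take dot products:
  L(u, v) = r_uu · N̂ = -4,
  M(u, v) = r_uv · N̂ = 0,
  N(u, v) = r_vv · N̂ = 0.
Evaluating at (u, v) = (-pi/2, 2):
  L = -4, M = 0, N = 0.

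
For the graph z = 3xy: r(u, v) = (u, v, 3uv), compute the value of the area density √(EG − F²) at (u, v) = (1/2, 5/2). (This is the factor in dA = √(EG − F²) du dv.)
√(EG − F²)|_{(1/2, 5/2)} = sqrt(238)/2

E = 9*v^2 + 1, F = 9*u*v, G = 9*u^2 + 1, so EG − F² = 9*u^2 + 9*v^2 + 1. Taking the positive square root: √(EG − F²) = sqrt(9*u^2 + 9*v^2 + 1). At (u, v) = (1/2, 5/2): sqrt(238)/2.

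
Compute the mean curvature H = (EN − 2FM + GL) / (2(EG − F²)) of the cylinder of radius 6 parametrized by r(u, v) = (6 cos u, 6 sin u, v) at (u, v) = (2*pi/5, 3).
H = -1/12

With E = 36, F = 0, G = 1, L = -6, M = 0, N = 0, assemble
  H = (EN − 2FM + GL) / (2(EG − F²)) = -1/12.
At (u, v) = (2*pi/5, 3): H = -1/12.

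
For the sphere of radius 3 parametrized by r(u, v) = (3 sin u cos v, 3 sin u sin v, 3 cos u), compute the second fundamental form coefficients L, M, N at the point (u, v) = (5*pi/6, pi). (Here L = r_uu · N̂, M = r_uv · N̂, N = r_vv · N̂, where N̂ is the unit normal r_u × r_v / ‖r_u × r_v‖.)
L = -3;  M = 0;  N = -3/4

Compute the unit normal N̂(u, v) = (sin(u)^2*cos(v)/Abs(sin(u)), sin(u)^2*sin(v)/Abs(sin(u)), sin(2*u)/(2*Abs(sin(u)))), and the second partials r_uu, r_uv, r_vv. Take dot products:
  L(u, v) = r_uu · N̂ = -3*sin(u)/Abs(sin(u)),
  M(u, v) = r_uv · N̂ = 0,
  N(u, v) = r_vv · N̂ = -3*sin(u)^3/Abs(sin(u)).
Evaluating at (u, v) = (5*pi/6, pi):
  L = -3, M = 0, N = -3/4.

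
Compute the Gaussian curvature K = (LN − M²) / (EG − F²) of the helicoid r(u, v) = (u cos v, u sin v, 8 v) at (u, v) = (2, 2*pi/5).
K = -4/289

Coefficients of the first fundamental form: E = 1, F = 0, G = u^2 + 64.
Coefficients of the second fundamental form: L = 0, M = -8/sqrt(u^2 + 64), N = 0.
Assemble K = (LN − M²)/(EG − F²) = -64/(u^2 + 64)^2. At (u, v) = (2, 2*pi/5): K = -4/289.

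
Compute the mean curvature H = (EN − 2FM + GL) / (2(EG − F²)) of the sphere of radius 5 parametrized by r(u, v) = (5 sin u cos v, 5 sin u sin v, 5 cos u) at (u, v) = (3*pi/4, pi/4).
H = -1/5

With E = 25, F = 0, G = 25*sin(u)^2, L = -5*sin(u)/Abs(sin(u)), M = 0, N = -5*sin(u)^3/Abs(sin(u)), assemble
  H = (EN − 2FM + GL) / (2(EG − F²)) = -sin(u)/(5*Abs(sin(u))).
At (u, v) = (3*pi/4, pi/4): H = -1/5.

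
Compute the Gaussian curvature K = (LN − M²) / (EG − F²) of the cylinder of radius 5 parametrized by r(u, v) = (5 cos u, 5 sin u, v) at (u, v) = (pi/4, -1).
K = 0

Coefficients of the first fundamental form: E = 25, F = 0, G = 1.
Coefficients of the second fundamental form: L = -5, M = 0, N = 0.
Assemble K = (LN − M²)/(EG − F²) = 0. At (u, v) = (pi/4, -1): K = 0.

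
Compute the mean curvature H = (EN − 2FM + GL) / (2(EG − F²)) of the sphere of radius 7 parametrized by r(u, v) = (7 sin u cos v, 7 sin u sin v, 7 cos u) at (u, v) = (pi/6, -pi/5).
H = -1/7

With E = 49, F = 0, G = 49*sin(u)^2, L = -7*sin(u)/Abs(sin(u)), M = 0, N = -7*sin(u)^3/Abs(sin(u)), assemble
  H = (EN − 2FM + GL) / (2(EG − F²)) = -sin(u)/(7*Abs(sin(u))).
At (u, v) = (pi/6, -pi/5): H = -1/7.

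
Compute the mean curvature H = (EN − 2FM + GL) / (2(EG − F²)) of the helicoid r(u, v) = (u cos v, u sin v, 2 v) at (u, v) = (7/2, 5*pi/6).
H = 0

With E = 1, F = 0, G = u^2 + 4, L = 0, M = -2/sqrt(u^2 + 4), N = 0, assemble
  H = (EN − 2FM + GL) / (2(EG − F²)) = 0.
At (u, v) = (7/2, 5*pi/6): H = 0.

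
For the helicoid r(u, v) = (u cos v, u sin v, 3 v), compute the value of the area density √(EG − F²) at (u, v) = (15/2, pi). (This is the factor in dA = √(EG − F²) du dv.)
√(EG − F²)|_{(15/2, pi)} = 3*sqrt(29)/2

E = 1, F = 0, G = u^2 + 9, so EG − F² = u^2 + 9. Taking the positive square root: √(EG − F²) = sqrt(u^2 + 9). At (u, v) = (15/2, pi): 3*sqrt(29)/2.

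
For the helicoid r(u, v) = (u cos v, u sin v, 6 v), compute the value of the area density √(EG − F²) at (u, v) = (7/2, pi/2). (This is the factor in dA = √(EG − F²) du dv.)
√(EG − F²)|_{(7/2, pi/2)} = sqrt(193)/2

E = 1, F = 0, G = u^2 + 36, so EG − F² = u^2 + 36. Taking the positive square root: √(EG − F²) = sqrt(u^2 + 36). At (u, v) = (7/2, pi/2): sqrt(193)/2.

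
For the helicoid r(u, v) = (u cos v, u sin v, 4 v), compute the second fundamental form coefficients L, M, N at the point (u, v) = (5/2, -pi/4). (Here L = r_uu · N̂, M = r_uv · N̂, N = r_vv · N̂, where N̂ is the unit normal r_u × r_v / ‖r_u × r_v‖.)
L = 0;  M = -8*sqrt(89)/89;  N = 0

Compute the unit normal N̂(u, v) = (4*sin(v)/sqrt(u^2 + 16), -4*cos(v)/sqrt(u^2 + 16), u/sqrt(u^2 + 16)), and the second partials r_uu, r_uv, r_vv. Take dot products:
  L(u, v) = r_uu · N̂ = 0,
  M(u, v) = r_uv · N̂ = -4/sqrt(u^2 + 16),
  N(u, v) = r_vv · N̂ = 0.
Evaluating at (u, v) = (5/2, -pi/4):
  L = 0, M = -8*sqrt(89)/89, N = 0.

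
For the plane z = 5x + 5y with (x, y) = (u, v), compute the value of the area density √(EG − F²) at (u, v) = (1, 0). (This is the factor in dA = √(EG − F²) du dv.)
√(EG − F²)|_{(1, 0)} = sqrt(51)

E = 26, F = 25, G = 26, so EG − F² = 51. Taking the positive square root: √(EG − F²) = sqrt(51). At (u, v) = (1, 0): sqrt(51).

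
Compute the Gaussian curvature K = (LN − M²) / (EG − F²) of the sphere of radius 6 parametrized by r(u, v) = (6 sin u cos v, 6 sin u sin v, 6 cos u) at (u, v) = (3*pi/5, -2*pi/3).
K = 1/36

Coefficients of the first fundamental form: E = 36, F = 0, G = 36*sin(u)^2.
Coefficients of the second fundamental form: L = -6*sin(u)/Abs(sin(u)), M = 0, N = -6*sin(u)^3/Abs(sin(u)).
Assemble K = (LN − M²)/(EG − F²) = 1/36. At (u, v) = (3*pi/5, -2*pi/3): K = 1/36.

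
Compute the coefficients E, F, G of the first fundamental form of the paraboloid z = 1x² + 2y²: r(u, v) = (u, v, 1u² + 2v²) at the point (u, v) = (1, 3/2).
E = 5;  F = 12;  G = 37

Partials: r_u = (1, 0, 2*u), r_v = (0, 1, 4*v). As functions of (u, v):
  E = r_u · r_u = 4*u^2 + 1,
  F = r_u · r_v = 8*u*v,
  G = r_v · r_v = 16*v^2 + 1.
Evaluating at (u, v) = (1, 3/2): E = 5, F = 12, G = 37.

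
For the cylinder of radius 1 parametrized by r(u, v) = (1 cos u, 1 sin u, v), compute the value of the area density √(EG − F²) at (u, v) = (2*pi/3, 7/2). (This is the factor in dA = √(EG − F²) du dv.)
√(EG − F²)|_{(2*pi/3, 7/2)} = 1

E = 1, F = 0, G = 1, so EG − F² = 1. Taking the positive square root: √(EG − F²) = 1. At (u, v) = (2*pi/3, 7/2): 1.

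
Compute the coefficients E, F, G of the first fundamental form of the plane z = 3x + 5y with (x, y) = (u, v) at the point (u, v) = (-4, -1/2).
E = 10;  F = 15;  G = 26

Partials: r_u = (1, 0, 3), r_v = (0, 1, 5). As functions of (u, v):
  E = r_u · r_u = 10,
  F = r_u · r_v = 15,
  G = r_v · r_v = 26.
Evaluating at (u, v) = (-4, -1/2): E = 10, F = 15, G = 26.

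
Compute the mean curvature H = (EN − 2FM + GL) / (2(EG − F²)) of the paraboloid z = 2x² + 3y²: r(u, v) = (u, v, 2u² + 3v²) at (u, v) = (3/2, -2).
H = 401*sqrt(181)/32761

With E = 16*u^2 + 1, F = 24*u*v, G = 36*v^2 + 1, L = 4/sqrt(16*u^2 + 36*v^2 + 1), M = 0, N = 6/sqrt(16*u^2 + 36*v^2 + 1), assemble
  H = (EN − 2FM + GL) / (2(EG − F²)) = (48*u^2 + 72*v^2 + 5)/(16*u^2 + 36*v^2 + 1)^(3/2).
At (u, v) = (3/2, -2): H = 401*sqrt(181)/32761.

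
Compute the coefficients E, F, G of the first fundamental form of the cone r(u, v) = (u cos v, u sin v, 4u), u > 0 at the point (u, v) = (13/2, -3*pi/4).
E = 17;  F = 0;  G = 169/4

Partials: r_u = (cos(v), sin(v), 4), r_v = (-u*sin(v), u*cos(v), 0). As functions of (u, v):
  E = r_u · r_u = 17,
  F = r_u · r_v = 0,
  G = r_v · r_v = u^2.
Evaluating at (u, v) = (13/2, -3*pi/4): E = 17, F = 0, G = 169/4.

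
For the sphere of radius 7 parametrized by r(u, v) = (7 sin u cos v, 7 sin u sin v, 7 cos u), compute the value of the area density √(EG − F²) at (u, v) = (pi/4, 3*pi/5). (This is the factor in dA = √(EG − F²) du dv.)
√(EG − F²)|_{(pi/4, 3*pi/5)} = 49*sqrt(2)/2

E = 49, F = 0, G = 49*sin(u)^2, so EG − F² = 2401*sin(u)^2. Taking the positive square root: √(EG − F²) = 49*Abs(sin(u)). At (u, v) = (pi/4, 3*pi/5): 49*sqrt(2)/2.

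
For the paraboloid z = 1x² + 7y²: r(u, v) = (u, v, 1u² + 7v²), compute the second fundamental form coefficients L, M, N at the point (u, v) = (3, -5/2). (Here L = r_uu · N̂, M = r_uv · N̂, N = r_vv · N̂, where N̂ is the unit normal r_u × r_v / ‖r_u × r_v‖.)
L = sqrt(1262)/631;  M = 0;  N = 7*sqrt(1262)/631

Compute the unit normal N̂(u, v) = (-2*u/sqrt(4*u^2 + 196*v^2 + 1), -14*v/sqrt(4*u^2 + 196*v^2 + 1), 1/sqrt(4*u^2 + 196*v^2 + 1)), and the second partials r_uu, r_uv, r_vv. Take dot products:
  L(u, v) = r_uu · N̂ = 2/sqrt(4*u^2 + 196*v^2 + 1),
  M(u, v) = r_uv · N̂ = 0,
  N(u, v) = r_vv · N̂ = 14/sqrt(4*u^2 + 196*v^2 + 1).
Evaluating at (u, v) = (3, -5/2):
  L = sqrt(1262)/631, M = 0, N = 7*sqrt(1262)/631.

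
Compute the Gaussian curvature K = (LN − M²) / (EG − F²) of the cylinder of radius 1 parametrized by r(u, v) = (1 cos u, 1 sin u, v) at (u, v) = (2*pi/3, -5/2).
K = 0

Coefficients of the first fundamental form: E = 1, F = 0, G = 1.
Coefficients of the second fundamental form: L = -1, M = 0, N = 0.
Assemble K = (LN − M²)/(EG − F²) = 0. At (u, v) = (2*pi/3, -5/2): K = 0.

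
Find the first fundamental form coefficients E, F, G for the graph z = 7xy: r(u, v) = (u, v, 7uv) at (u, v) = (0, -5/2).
E = 1229/4;  F = 0;  G = 1

Partials: r_u = (1, 0, 7*v), r_v = (0, 1, 7*u). As functions of (u, v):
  E = r_u · r_u = 49*v^2 + 1,
  F = r_u · r_v = 49*u*v,
  G = r_v · r_v = 49*u^2 + 1.
Evaluating at (u, v) = (0, -5/2): E = 1229/4, F = 0, G = 1.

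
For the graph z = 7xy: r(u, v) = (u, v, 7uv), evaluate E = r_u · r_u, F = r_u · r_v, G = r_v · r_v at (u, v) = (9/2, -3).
E = 442;  F = -1323/2;  G = 3973/4

Partials: r_u = (1, 0, 7*v), r_v = (0, 1, 7*u). As functions of (u, v):
  E = r_u · r_u = 49*v^2 + 1,
  F = r_u · r_v = 49*u*v,
  G = r_v · r_v = 49*u^2 + 1.
Evaluating at (u, v) = (9/2, -3): E = 442, F = -1323/2, G = 3973/4.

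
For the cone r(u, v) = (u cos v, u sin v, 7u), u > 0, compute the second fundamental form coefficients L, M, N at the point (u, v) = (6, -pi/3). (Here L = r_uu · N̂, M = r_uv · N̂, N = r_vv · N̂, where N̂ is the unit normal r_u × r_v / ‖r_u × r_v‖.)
L = 0;  M = 0;  N = 21*sqrt(2)/5

Compute the unit normal N̂(u, v) = (-7*sqrt(2)*u*cos(v)/(10*Abs(u)), -7*sqrt(2)*u*sin(v)/(10*Abs(u)), sqrt(2)*u/(10*Abs(u))), and the second partials r_uu, r_uv, r_vv. Take dot products:
  L(u, v) = r_uu · N̂ = 0,
  M(u, v) = r_uv · N̂ = 0,
  N(u, v) = r_vv · N̂ = 7*sqrt(2)*u^2/(10*Abs(u)).
Evaluating at (u, v) = (6, -pi/3):
  L = 0, M = 0, N = 21*sqrt(2)/5.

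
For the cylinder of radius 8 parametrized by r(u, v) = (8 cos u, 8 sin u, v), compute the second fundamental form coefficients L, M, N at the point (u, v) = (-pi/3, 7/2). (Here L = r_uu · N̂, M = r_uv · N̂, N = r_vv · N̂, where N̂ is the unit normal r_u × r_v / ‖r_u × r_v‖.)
L = -8;  M = 0;  N = 0

Compute the unit normal N̂(u, v) = (cos(u), sin(u), 0), and the second partials r_uu, r_uv, r_vv. Take dot products:
  L(u, v) = r_uu · N̂ = -8,
  M(u, v) = r_uv · N̂ = 0,
  N(u, v) = r_vv · N̂ = 0.
Evaluating at (u, v) = (-pi/3, 7/2):
  L = -8, M = 0, N = 0.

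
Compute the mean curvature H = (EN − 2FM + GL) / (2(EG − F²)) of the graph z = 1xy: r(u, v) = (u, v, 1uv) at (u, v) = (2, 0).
H = 0

With E = v^2 + 1, F = u*v, G = u^2 + 1, L = 0, M = 1/sqrt(u^2 + v^2 + 1), N = 0, assemble
  H = (EN − 2FM + GL) / (2(EG − F²)) = -u*v/(u^2 + v^2 + 1)^(3/2).
At (u, v) = (2, 0): H = 0.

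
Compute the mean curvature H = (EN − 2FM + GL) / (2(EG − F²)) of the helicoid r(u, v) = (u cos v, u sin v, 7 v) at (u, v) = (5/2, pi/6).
H = 0

With E = 1, F = 0, G = u^2 + 49, L = 0, M = -7/sqrt(u^2 + 49), N = 0, assemble
  H = (EN − 2FM + GL) / (2(EG − F²)) = 0.
At (u, v) = (5/2, pi/6): H = 0.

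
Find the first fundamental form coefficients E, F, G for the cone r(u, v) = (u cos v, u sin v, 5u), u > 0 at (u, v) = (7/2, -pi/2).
E = 26;  F = 0;  G = 49/4

Partials: r_u = (cos(v), sin(v), 5), r_v = (-u*sin(v), u*cos(v), 0). As functions of (u, v):
  E = r_u · r_u = 26,
  F = r_u · r_v = 0,
  G = r_v · r_v = u^2.
Evaluating at (u, v) = (7/2, -pi/2): E = 26, F = 0, G = 49/4.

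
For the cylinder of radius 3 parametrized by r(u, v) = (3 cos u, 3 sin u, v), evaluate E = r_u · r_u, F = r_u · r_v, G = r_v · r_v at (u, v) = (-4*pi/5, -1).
E = 9;  F = 0;  G = 1

Partials: r_u = (-3*sin(u), 3*cos(u), 0), r_v = (0, 0, 1). As functions of (u, v):
  E = r_u · r_u = 9,
  F = r_u · r_v = 0,
  G = r_v · r_v = 1.
Evaluating at (u, v) = (-4*pi/5, -1): E = 9, F = 0, G = 1.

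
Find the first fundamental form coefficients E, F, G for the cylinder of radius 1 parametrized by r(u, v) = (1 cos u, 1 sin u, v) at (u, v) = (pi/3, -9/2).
E = 1;  F = 0;  G = 1

Partials: r_u = (-sin(u), cos(u), 0), r_v = (0, 0, 1). As functions of (u, v):
  E = r_u · r_u = 1,
  F = r_u · r_v = 0,
  G = r_v · r_v = 1.
Evaluating at (u, v) = (pi/3, -9/2): E = 1, F = 0, G = 1.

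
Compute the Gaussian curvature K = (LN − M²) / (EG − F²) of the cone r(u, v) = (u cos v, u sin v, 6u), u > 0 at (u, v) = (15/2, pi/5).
K = 0

Coefficients of the first fundamental form: E = 37, F = 0, G = u^2.
Coefficients of the second fundamental form: L = 0, M = 0, N = 6*sqrt(37)*u^2/(37*Abs(u)).
Assemble K = (LN − M²)/(EG − F²) = 0. At (u, v) = (15/2, pi/5): K = 0.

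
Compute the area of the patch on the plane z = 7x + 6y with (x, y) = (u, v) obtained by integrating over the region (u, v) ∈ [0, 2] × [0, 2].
Area = 4*sqrt(86)

Area = ∫∫ √(EG − F²) du dv with √(EG − F²) = sqrt(86). Integrating over [0, 2] × [0, 2] gives 4*sqrt(86).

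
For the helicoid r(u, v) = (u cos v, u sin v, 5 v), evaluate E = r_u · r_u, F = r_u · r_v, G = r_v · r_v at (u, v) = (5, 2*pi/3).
E = 1;  F = 0;  G = 50

Partials: r_u = (cos(v), sin(v), 0), r_v = (-u*sin(v), u*cos(v), 5). As functions of (u, v):
  E = r_u · r_u = 1,
  F = r_u · r_v = 0,
  G = r_v · r_v = u^2 + 25.
Evaluating at (u, v) = (5, 2*pi/3): E = 1, F = 0, G = 50.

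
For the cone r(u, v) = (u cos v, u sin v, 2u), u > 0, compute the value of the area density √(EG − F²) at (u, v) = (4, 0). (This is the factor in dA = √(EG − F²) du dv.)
√(EG − F²)|_{(4, 0)} = 4*sqrt(5)

E = 5, F = 0, G = u^2, so EG − F² = 5*u^2. Taking the positive square root: √(EG − F²) = sqrt(5)*Abs(u). At (u, v) = (4, 0): 4*sqrt(5).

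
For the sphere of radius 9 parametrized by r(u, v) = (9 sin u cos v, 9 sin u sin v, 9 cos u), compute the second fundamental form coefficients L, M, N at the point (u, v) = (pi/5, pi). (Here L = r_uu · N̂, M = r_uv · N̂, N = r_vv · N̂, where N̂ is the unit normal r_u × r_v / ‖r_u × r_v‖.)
L = -9;  M = 0;  N = -45/8 + 9*sqrt(5)/8

Compute the unit normal N̂(u, v) = (sin(u)^2*cos(v)/Abs(sin(u)), sin(u)^2*sin(v)/Abs(sin(u)), sin(2*u)/(2*Abs(sin(u)))), and the second partials r_uu, r_uv, r_vv. Take dot products:
  L(u, v) = r_uu · N̂ = -9*sin(u)/Abs(sin(u)),
  M(u, v) = r_uv · N̂ = 0,
  N(u, v) = r_vv · N̂ = -9*sin(u)^3/Abs(sin(u)).
Evaluating at (u, v) = (pi/5, pi):
  L = -9, M = 0, N = -45/8 + 9*sqrt(5)/8.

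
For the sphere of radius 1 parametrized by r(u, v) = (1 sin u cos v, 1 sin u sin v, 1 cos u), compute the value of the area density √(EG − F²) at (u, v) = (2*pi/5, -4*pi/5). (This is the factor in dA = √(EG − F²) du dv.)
√(EG − F²)|_{(2*pi/5, -4*pi/5)} = sqrt(2*sqrt(5) + 10)/4

E = 1, F = 0, G = sin(u)^2, so EG − F² = sin(u)^2. Taking the positive square root: √(EG − F²) = Abs(sin(u)). At (u, v) = (2*pi/5, -4*pi/5): sqrt(2*sqrt(5) + 10)/4.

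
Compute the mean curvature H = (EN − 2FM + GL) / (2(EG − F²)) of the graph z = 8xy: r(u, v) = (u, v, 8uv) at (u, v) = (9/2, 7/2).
H = -8064*sqrt(2081)/4330561

With E = 64*v^2 + 1, F = 64*u*v, G = 64*u^2 + 1, L = 0, M = 8/sqrt(64*u^2 + 64*v^2 + 1), N = 0, assemble
  H = (EN − 2FM + GL) / (2(EG − F²)) = -512*u*v/(64*u^2 + 64*v^2 + 1)^(3/2).
At (u, v) = (9/2, 7/2): H = -8064*sqrt(2081)/4330561.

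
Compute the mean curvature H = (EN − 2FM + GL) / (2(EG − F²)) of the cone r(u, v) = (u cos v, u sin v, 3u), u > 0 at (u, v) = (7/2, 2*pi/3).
H = 3*sqrt(10)/70

With E = 10, F = 0, G = u^2, L = 0, M = 0, N = 3*sqrt(10)*u^2/(10*Abs(u)), assemble
  H = (EN − 2FM + GL) / (2(EG − F²)) = 3*sqrt(10)/(20*Abs(u)).
At (u, v) = (7/2, 2*pi/3): H = 3*sqrt(10)/70.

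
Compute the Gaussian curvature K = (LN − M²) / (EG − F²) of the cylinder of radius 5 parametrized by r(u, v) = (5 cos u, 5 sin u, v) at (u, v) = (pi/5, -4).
K = 0

Coefficients of the first fundamental form: E = 25, F = 0, G = 1.
Coefficients of the second fundamental form: L = -5, M = 0, N = 0.
Assemble K = (LN − M²)/(EG − F²) = 0. At (u, v) = (pi/5, -4): K = 0.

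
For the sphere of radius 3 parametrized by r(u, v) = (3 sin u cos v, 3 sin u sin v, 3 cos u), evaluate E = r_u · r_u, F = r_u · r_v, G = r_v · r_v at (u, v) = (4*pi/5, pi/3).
E = 9;  F = 0;  G = 45/8 - 9*sqrt(5)/8

Partials: r_u = (3*cos(u)*cos(v), 3*sin(v)*cos(u), -3*sin(u)), r_v = (-3*sin(u)*sin(v), 3*sin(u)*cos(v), 0). As functions of (u, v):
  E = r_u · r_u = 9,
  F = r_u · r_v = 0,
  G = r_v · r_v = 9*sin(u)^2.
Evaluating at (u, v) = (4*pi/5, pi/3): E = 9, F = 0, G = 45/8 - 9*sqrt(5)/8.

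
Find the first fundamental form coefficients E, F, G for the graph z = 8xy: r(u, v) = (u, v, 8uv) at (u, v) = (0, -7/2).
E = 785;  F = 0;  G = 1

Partials: r_u = (1, 0, 8*v), r_v = (0, 1, 8*u). As functions of (u, v):
  E = r_u · r_u = 64*v^2 + 1,
  F = r_u · r_v = 64*u*v,
  G = r_v · r_v = 64*u^2 + 1.
Evaluating at (u, v) = (0, -7/2): E = 785, F = 0, G = 1.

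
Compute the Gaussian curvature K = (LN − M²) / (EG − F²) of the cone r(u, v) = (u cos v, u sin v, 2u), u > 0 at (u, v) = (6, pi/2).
K = 0

Coefficients of the first fundamental form: E = 5, F = 0, G = u^2.
Coefficients of the second fundamental form: L = 0, M = 0, N = 2*sqrt(5)*u^2/(5*Abs(u)).
Assemble K = (LN − M²)/(EG − F²) = 0. At (u, v) = (6, pi/2): K = 0.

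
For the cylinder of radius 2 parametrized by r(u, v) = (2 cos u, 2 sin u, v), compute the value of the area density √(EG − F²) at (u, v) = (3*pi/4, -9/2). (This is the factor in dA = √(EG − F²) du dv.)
√(EG − F²)|_{(3*pi/4, -9/2)} = 2

E = 4, F = 0, G = 1, so EG − F² = 4. Taking the positive square root: √(EG − F²) = 2. At (u, v) = (3*pi/4, -9/2): 2.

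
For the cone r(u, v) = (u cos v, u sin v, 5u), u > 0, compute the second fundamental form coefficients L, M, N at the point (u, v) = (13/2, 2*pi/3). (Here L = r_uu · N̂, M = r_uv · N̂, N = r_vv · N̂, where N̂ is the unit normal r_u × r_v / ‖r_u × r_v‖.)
L = 0;  M = 0;  N = 5*sqrt(26)/4

Compute the unit normal N̂(u, v) = (-5*sqrt(26)*u*cos(v)/(26*Abs(u)), -5*sqrt(26)*u*sin(v)/(26*Abs(u)), sqrt(26)*u/(26*Abs(u))), and the second partials r_uu, r_uv, r_vv. Take dot products:
  L(u, v) = r_uu · N̂ = 0,
  M(u, v) = r_uv · N̂ = 0,
  N(u, v) = r_vv · N̂ = 5*sqrt(26)*u^2/(26*Abs(u)).
Evaluating at (u, v) = (13/2, 2*pi/3):
  L = 0, M = 0, N = 5*sqrt(26)/4.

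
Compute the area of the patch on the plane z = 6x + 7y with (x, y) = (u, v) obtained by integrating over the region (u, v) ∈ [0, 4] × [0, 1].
Area = 4*sqrt(86)

Area = ∫∫ √(EG − F²) du dv with √(EG − F²) = sqrt(86). Integrating over [0, 4] × [0, 1] gives 4*sqrt(86).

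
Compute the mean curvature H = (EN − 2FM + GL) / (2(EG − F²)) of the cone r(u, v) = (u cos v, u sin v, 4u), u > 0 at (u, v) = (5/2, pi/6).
H = 4*sqrt(17)/85

With E = 17, F = 0, G = u^2, L = 0, M = 0, N = 4*sqrt(17)*u^2/(17*Abs(u)), assemble
  H = (EN − 2FM + GL) / (2(EG − F²)) = 2*sqrt(17)/(17*Abs(u)).
At (u, v) = (5/2, pi/6): H = 4*sqrt(17)/85.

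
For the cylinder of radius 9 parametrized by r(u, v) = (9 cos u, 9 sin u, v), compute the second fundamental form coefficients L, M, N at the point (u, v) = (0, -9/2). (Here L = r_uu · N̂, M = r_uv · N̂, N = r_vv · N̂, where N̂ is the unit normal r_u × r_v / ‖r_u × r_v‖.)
L = -9;  M = 0;  N = 0

Compute the unit normal N̂(u, v) = (cos(u), sin(u), 0), and the second partials r_uu, r_uv, r_vv. Take dot products:
  L(u, v) = r_uu · N̂ = -9,
  M(u, v) = r_uv · N̂ = 0,
  N(u, v) = r_vv · N̂ = 0.
Evaluating at (u, v) = (0, -9/2):
  L = -9, M = 0, N = 0.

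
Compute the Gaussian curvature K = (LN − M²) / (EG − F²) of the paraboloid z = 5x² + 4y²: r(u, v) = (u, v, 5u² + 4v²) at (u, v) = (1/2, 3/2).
K = 4/1445

Coefficients of the first fundamental form: E = 100*u^2 + 1, F = 80*u*v, G = 64*v^2 + 1.
Coefficients of the second fundamental form: L = 10/sqrt(100*u^2 + 64*v^2 + 1), M = 0, N = 8/sqrt(100*u^2 + 64*v^2 + 1).
Assemble K = (LN − M²)/(EG − F²) = 80/(10000*u^4 + 12800*u^2*v^2 + 200*u^2 + 4096*v^4 + 128*v^2 + 1). At (u, v) = (1/2, 3/2): K = 4/1445.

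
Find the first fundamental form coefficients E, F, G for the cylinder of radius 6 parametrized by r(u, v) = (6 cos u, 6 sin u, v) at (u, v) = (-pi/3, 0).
E = 36;  F = 0;  G = 1

Partials: r_u = (-6*sin(u), 6*cos(u), 0), r_v = (0, 0, 1). As functions of (u, v):
  E = r_u · r_u = 36,
  F = r_u · r_v = 0,
  G = r_v · r_v = 1.
Evaluating at (u, v) = (-pi/3, 0): E = 36, F = 0, G = 1.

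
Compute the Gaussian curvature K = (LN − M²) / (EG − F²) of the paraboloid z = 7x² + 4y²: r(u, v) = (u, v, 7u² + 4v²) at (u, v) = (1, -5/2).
K = 112/356409

Coefficients of the first fundamental form: E = 196*u^2 + 1, F = 112*u*v, G = 64*v^2 + 1.
Coefficients of the second fundamental form: L = 14/sqrt(196*u^2 + 64*v^2 + 1), M = 0, N = 8/sqrt(196*u^2 + 64*v^2 + 1).
Assemble K = (LN − M²)/(EG − F²) = 112/(38416*u^4 + 25088*u^2*v^2 + 392*u^2 + 4096*v^4 + 128*v^2 + 1). At (u, v) = (1, -5/2): K = 112/356409.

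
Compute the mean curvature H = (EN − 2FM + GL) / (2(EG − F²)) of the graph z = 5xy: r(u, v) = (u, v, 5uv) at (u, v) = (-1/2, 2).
H = 1000*sqrt(429)/184041

With E = 25*v^2 + 1, F = 25*u*v, G = 25*u^2 + 1, L = 0, M = 5/sqrt(25*u^2 + 25*v^2 + 1), N = 0, assemble
  H = (EN − 2FM + GL) / (2(EG − F²)) = -125*u*v/(25*u^2 + 25*v^2 + 1)^(3/2).
At (u, v) = (-1/2, 2): H = 1000*sqrt(429)/184041.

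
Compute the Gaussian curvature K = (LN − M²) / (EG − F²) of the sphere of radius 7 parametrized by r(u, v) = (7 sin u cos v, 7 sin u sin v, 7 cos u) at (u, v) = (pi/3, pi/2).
K = 1/49

Coefficients of the first fundamental form: E = 49, F = 0, G = 49*sin(u)^2.
Coefficients of the second fundamental form: L = -7*sin(u)/Abs(sin(u)), M = 0, N = -7*sin(u)^3/Abs(sin(u)).
Assemble K = (LN − M²)/(EG − F²) = 1/49. At (u, v) = (pi/3, pi/2): K = 1/49.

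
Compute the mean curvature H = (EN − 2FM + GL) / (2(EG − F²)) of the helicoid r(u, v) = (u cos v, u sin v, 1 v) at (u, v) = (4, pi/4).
H = 0

With E = 1, F = 0, G = u^2 + 1, L = 0, M = -1/sqrt(u^2 + 1), N = 0, assemble
  H = (EN − 2FM + GL) / (2(EG − F²)) = 0.
At (u, v) = (4, pi/4): H = 0.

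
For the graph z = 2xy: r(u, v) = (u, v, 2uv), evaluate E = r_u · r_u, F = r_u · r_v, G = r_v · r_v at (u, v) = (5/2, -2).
E = 17;  F = -20;  G = 26

Partials: r_u = (1, 0, 2*v), r_v = (0, 1, 2*u). As functions of (u, v):
  E = r_u · r_u = 4*v^2 + 1,
  F = r_u · r_v = 4*u*v,
  G = r_v · r_v = 4*u^2 + 1.
Evaluating at (u, v) = (5/2, -2): E = 17, F = -20, G = 26.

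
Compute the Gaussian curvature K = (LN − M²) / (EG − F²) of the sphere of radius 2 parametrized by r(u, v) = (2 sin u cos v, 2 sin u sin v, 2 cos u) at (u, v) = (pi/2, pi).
K = 1/4

Coefficients of the first fundamental form: E = 4, F = 0, G = 4*sin(u)^2.
Coefficients of the second fundamental form: L = -2*sin(u)/Abs(sin(u)), M = 0, N = -2*sin(u)^3/Abs(sin(u)).
Assemble K = (LN − M²)/(EG − F²) = 1/4. At (u, v) = (pi/2, pi): K = 1/4.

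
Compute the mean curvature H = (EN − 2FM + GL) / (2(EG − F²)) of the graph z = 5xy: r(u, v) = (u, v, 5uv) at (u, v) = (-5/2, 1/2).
H = 625*sqrt(654)/213858

With E = 25*v^2 + 1, F = 25*u*v, G = 25*u^2 + 1, L = 0, M = 5/sqrt(25*u^2 + 25*v^2 + 1), N = 0, assemble
  H = (EN − 2FM + GL) / (2(EG − F²)) = -125*u*v/(25*u^2 + 25*v^2 + 1)^(3/2).
At (u, v) = (-5/2, 1/2): H = 625*sqrt(654)/213858.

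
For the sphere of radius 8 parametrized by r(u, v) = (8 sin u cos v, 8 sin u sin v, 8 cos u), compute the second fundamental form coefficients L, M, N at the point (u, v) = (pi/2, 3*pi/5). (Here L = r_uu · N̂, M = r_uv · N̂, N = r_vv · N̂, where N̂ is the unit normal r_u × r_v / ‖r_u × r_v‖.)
L = -8;  M = 0;  N = -8

Compute the unit normal N̂(u, v) = (sin(u)^2*cos(v)/Abs(sin(u)), sin(u)^2*sin(v)/Abs(sin(u)), sin(2*u)/(2*Abs(sin(u)))), and the second partials r_uu, r_uv, r_vv. Take dot products:
  L(u, v) = r_uu · N̂ = -8*sin(u)/Abs(sin(u)),
  M(u, v) = r_uv · N̂ = 0,
  N(u, v) = r_vv · N̂ = -8*sin(u)^3/Abs(sin(u)).
Evaluating at (u, v) = (pi/2, 3*pi/5):
  L = -8, M = 0, N = -8.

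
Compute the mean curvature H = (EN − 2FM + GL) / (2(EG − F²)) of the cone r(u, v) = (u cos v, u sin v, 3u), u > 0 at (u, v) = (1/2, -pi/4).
H = 3*sqrt(10)/10

With E = 10, F = 0, G = u^2, L = 0, M = 0, N = 3*sqrt(10)*u^2/(10*Abs(u)), assemble
  H = (EN − 2FM + GL) / (2(EG − F²)) = 3*sqrt(10)/(20*Abs(u)).
At (u, v) = (1/2, -pi/4): H = 3*sqrt(10)/10.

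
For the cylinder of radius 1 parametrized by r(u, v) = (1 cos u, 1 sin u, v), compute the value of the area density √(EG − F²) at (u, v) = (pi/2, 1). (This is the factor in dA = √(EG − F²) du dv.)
√(EG − F²)|_{(pi/2, 1)} = 1

E = 1, F = 0, G = 1, so EG − F² = 1. Taking the positive square root: √(EG − F²) = 1. At (u, v) = (pi/2, 1): 1.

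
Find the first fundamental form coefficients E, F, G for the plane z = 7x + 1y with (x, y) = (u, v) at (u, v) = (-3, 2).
E = 50;  F = 7;  G = 2

Partials: r_u = (1, 0, 7), r_v = (0, 1, 1). As functions of (u, v):
  E = r_u · r_u = 50,
  F = r_u · r_v = 7,
  G = r_v · r_v = 2.
Evaluating at (u, v) = (-3, 2): E = 50, F = 7, G = 2.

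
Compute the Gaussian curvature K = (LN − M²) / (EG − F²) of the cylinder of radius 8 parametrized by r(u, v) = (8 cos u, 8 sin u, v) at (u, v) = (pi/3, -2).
K = 0

Coefficients of the first fundamental form: E = 64, F = 0, G = 1.
Coefficients of the second fundamental form: L = -8, M = 0, N = 0.
Assemble K = (LN − M²)/(EG − F²) = 0. At (u, v) = (pi/3, -2): K = 0.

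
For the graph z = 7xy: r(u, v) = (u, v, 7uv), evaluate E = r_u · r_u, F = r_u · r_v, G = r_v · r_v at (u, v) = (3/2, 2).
E = 197;  F = 147;  G = 445/4

Partials: r_u = (1, 0, 7*v), r_v = (0, 1, 7*u). As functions of (u, v):
  E = r_u · r_u = 49*v^2 + 1,
  F = r_u · r_v = 49*u*v,
  G = r_v · r_v = 49*u^2 + 1.
Evaluating at (u, v) = (3/2, 2): E = 197, F = 147, G = 445/4.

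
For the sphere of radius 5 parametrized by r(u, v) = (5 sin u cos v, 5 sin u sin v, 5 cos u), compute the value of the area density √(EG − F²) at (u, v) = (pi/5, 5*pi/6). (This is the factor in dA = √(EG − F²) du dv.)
√(EG − F²)|_{(pi/5, 5*pi/6)} = 25*sqrt(10 - 2*sqrt(5))/4

E = 25, F = 0, G = 25*sin(u)^2, so EG − F² = 625*sin(u)^2. Taking the positive square root: √(EG − F²) = 25*Abs(sin(u)). At (u, v) = (pi/5, 5*pi/6): 25*sqrt(10 - 2*sqrt(5))/4.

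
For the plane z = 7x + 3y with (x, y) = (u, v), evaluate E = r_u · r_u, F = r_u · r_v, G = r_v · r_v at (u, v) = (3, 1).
E = 50;  F = 21;  G = 10

Partials: r_u = (1, 0, 7), r_v = (0, 1, 3). As functions of (u, v):
  E = r_u · r_u = 50,
  F = r_u · r_v = 21,
  G = r_v · r_v = 10.
Evaluating at (u, v) = (3, 1): E = 50, F = 21, G = 10.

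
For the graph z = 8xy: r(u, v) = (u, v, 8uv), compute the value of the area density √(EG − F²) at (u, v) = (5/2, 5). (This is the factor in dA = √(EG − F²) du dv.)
√(EG − F²)|_{(5/2, 5)} = sqrt(2001)

E = 64*v^2 + 1, F = 64*u*v, G = 64*u^2 + 1, so EG − F² = 64*u^2 + 64*v^2 + 1. Taking the positive square root: √(EG − F²) = sqrt(64*u^2 + 64*v^2 + 1). At (u, v) = (5/2, 5): sqrt(2001).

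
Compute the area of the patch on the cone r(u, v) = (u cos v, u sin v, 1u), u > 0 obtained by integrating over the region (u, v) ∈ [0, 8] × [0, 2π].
Area = 64*sqrt(2)*pi

Area = ∫∫ √(EG − F²) du dv with √(EG − F²) = sqrt(2)*Abs(u). Integrating over [0, 8] × [0, 2π] gives 64*sqrt(2)*pi.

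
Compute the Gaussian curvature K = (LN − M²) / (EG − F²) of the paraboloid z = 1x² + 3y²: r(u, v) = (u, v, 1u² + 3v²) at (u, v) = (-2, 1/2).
K = 3/169

Coefficients of the first fundamental form: E = 4*u^2 + 1, F = 12*u*v, G = 36*v^2 + 1.
Coefficients of the second fundamental form: L = 2/sqrt(4*u^2 + 36*v^2 + 1), M = 0, N = 6/sqrt(4*u^2 + 36*v^2 + 1).
Assemble K = (LN − M²)/(EG − F²) = 12/(16*u^4 + 288*u^2*v^2 + 8*u^2 + 1296*v^4 + 72*v^2 + 1). At (u, v) = (-2, 1/2): K = 3/169.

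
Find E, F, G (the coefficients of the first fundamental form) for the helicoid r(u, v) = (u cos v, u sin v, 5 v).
E = 1;  F = 0;  G = u^2 + 25

Compute partials: r_u = (cos(v), sin(v), 0), r_v = (-u*sin(v), u*cos(v), 5). Then
  E = r_u · r_u = 1,
  F = r_u · r_v = 0,
  G = r_v · r_v = u^2 + 25.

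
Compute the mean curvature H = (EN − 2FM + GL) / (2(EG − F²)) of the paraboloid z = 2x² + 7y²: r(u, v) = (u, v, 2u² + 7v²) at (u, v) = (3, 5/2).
H = 3467*sqrt(1370)/1876900

With E = 16*u^2 + 1, F = 56*u*v, G = 196*v^2 + 1, L = 4/sqrt(16*u^2 + 196*v^2 + 1), M = 0, N = 14/sqrt(16*u^2 + 196*v^2 + 1), assemble
  H = (EN − 2FM + GL) / (2(EG − F²)) = (112*u^2 + 392*v^2 + 9)/(16*u^2 + 196*v^2 + 1)^(3/2).
At (u, v) = (3, 5/2): H = 3467*sqrt(1370)/1876900.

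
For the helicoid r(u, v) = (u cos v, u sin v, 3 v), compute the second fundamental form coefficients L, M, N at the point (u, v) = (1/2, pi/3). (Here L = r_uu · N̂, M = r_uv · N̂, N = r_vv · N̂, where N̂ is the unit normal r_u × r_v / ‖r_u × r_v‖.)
L = 0;  M = -6*sqrt(37)/37;  N = 0

Compute the unit normal N̂(u, v) = (3*sin(v)/sqrt(u^2 + 9), -3*cos(v)/sqrt(u^2 + 9), u/sqrt(u^2 + 9)), and the second partials r_uu, r_uv, r_vv. Take dot products:
  L(u, v) = r_uu · N̂ = 0,
  M(u, v) = r_uv · N̂ = -3/sqrt(u^2 + 9),
  N(u, v) = r_vv · N̂ = 0.
Evaluating at (u, v) = (1/2, pi/3):
  L = 0, M = -6*sqrt(37)/37, N = 0.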